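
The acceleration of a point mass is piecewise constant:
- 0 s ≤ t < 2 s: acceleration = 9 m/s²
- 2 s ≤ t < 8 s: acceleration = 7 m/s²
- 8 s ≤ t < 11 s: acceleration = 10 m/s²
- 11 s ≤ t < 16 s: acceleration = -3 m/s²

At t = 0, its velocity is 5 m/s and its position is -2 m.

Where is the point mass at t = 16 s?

967.5 m

On each constant-a segment, Δv = aΔt and Δx = v₀Δt + ½aΔt²; chain segment to segment.
0–2 s: v starts 5 m/s; Δx = 5·2 + ½·9·2² = 28 m; v ends 23 m/s.
2–8 s: v starts 23 m/s; Δx = 23·6 + ½·7·6² = 264 m; v ends 65 m/s.
8–11 s: v starts 65 m/s; Δx = 65·3 + ½·10·3² = 240 m; v ends 95 m/s.
11–16 s: v starts 95 m/s; Δx = 95·5 + ½·-3·5² = 437.5 m; v ends 80 m/s.
x(16) = -2 + Σ Δx = 967.5 m.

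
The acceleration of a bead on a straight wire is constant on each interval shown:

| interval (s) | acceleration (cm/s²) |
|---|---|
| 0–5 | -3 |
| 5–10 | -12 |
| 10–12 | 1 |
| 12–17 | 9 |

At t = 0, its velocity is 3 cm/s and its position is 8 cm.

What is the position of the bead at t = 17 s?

On each constant-a segment, Δv = aΔt and Δx = v₀Δt + ½aΔt²; chain segment to segment.
0–5 s: v starts 3 cm/s; Δx = 3·5 + ½·-3·5² = -22.5 cm; v ends -12 cm/s.
5–10 s: v starts -12 cm/s; Δx = -12·5 + ½·-12·5² = -210 cm; v ends -72 cm/s.
10–12 s: v starts -72 cm/s; Δx = -72·2 + ½·1·2² = -142 cm; v ends -70 cm/s.
12–17 s: v starts -70 cm/s; Δx = -70·5 + ½·9·5² = -237.5 cm; v ends -25 cm/s.
x(17) = 8 + Σ Δx = -604 cm.

-604 cm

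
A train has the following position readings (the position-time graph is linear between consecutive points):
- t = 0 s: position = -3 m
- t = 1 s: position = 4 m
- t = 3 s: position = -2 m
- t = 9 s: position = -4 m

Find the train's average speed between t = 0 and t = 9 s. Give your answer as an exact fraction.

Average speed = (total path length)/(elapsed time); on a piecewise-linear x-t graph the path length is Σ|Δx|.
0–1 s: |Δx| = |4 − -3| = 7 m
1–3 s: |Δx| = |-2 − 4| = 6 m
3–9 s: |Δx| = |-4 − -2| = 2 m
Total path = 15 m; average speed = 15/9 = 5/3 m/s.

5/3 m/s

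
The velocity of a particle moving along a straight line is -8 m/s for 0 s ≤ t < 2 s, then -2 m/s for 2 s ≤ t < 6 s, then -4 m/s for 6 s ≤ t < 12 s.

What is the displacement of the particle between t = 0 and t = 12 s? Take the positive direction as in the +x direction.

Displacement is the signed area under the v-t curve.
0–2 s: -8 × 2 = -16 m
2–6 s: -2 × 4 = -8 m
6–12 s: -4 × 6 = -24 m
Net displacement = -48 m

-48 m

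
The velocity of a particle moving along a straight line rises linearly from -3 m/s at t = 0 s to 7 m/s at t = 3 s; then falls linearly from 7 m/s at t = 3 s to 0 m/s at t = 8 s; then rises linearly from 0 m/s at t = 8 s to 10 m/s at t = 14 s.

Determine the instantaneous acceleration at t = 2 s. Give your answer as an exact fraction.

Acceleration is the slope of the v-t graph on 0–3 s: (7 − -3)/(3 − 0) = 10/3 m/s².

10/3 m/s²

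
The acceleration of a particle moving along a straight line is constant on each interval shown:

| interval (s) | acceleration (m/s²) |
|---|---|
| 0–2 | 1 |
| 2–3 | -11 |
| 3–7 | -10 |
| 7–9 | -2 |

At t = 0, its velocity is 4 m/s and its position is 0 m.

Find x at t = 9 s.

-183.5 m

On each constant-a segment, Δv = aΔt and Δx = v₀Δt + ½aΔt²; chain segment to segment.
0–2 s: v starts 4 m/s; Δx = 4·2 + ½·1·2² = 10 m; v ends 6 m/s.
2–3 s: v starts 6 m/s; Δx = 6·1 + ½·-11·1² = 0.5 m; v ends -5 m/s.
3–7 s: v starts -5 m/s; Δx = -5·4 + ½·-10·4² = -100 m; v ends -45 m/s.
7–9 s: v starts -45 m/s; Δx = -45·2 + ½·-2·2² = -94 m; v ends -49 m/s.
x(9) = 0 + Σ Δx = -183.5 m.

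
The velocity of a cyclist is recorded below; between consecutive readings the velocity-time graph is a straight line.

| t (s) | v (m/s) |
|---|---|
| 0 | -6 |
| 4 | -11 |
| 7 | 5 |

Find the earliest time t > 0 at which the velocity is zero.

v changes sign on 4–7 s (from -11 to 5); the graph is linear there, so v = 0 at t = 4 + (11)·(7 − 4)/(5 − -11) = 6.0625 s.

t = 6.0625 s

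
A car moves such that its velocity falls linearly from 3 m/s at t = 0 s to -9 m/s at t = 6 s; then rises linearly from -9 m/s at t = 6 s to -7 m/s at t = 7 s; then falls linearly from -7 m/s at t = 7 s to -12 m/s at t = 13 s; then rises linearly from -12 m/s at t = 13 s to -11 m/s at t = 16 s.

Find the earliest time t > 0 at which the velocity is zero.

v changes sign on 0–6 s (from 3 to -9); the graph is linear there, so v = 0 at t = 0 + (-3)·(6 − 0)/(-9 − 3) = 1.5 s.

t = 1.5 s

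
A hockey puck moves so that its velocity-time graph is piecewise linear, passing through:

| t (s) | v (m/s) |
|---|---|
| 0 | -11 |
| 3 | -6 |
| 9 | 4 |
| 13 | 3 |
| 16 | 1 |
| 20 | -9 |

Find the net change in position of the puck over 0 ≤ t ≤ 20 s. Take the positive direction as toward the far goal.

-27.5 m

Net displacement equals the area under the velocity-time graph (areas below the axis count negative).
0–3 s: ½(-11 + -6)(3) = -25.5 m
3–9 s: ½(-6 + 4)(6) = -6 m
9–13 s: ½(4 + 3)(4) = 14 m
13–16 s: ½(3 + 1)(3) = 6 m
16–20 s: ½(1 + -9)(4) = -16 m
Net displacement = -27.5 m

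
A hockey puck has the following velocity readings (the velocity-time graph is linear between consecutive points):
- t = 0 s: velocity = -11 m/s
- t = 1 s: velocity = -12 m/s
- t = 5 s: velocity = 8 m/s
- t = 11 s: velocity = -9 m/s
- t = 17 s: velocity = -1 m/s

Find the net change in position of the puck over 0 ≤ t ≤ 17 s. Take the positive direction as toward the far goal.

Displacement is the signed area under the v-t curve.
0–1 s: ½(-11 + -12)(1) = -11.5 m
1–5 s: ½(-12 + 8)(4) = -8 m
5–11 s: ½(8 + -9)(6) = -3 m
11–17 s: ½(-9 + -1)(6) = -30 m
Net displacement = -52.5 m

-52.5 m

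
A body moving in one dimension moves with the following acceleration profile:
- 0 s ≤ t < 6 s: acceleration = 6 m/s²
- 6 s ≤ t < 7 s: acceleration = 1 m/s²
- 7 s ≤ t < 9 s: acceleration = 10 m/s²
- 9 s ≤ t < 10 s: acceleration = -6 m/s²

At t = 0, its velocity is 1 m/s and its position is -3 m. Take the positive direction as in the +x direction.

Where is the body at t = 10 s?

299.5 m

On each constant-a segment, Δv = aΔt and Δx = v₀Δt + ½aΔt²; chain segment to segment.
0–6 s: v starts 1 m/s; Δx = 1·6 + ½·6·6² = 114 m; v ends 37 m/s.
6–7 s: v starts 37 m/s; Δx = 37·1 + ½·1·1² = 37.5 m; v ends 38 m/s.
7–9 s: v starts 38 m/s; Δx = 38·2 + ½·10·2² = 96 m; v ends 58 m/s.
9–10 s: v starts 58 m/s; Δx = 58·1 + ½·-6·1² = 55 m; v ends 52 m/s.
x(10) = -3 + Σ Δx = 299.5 m.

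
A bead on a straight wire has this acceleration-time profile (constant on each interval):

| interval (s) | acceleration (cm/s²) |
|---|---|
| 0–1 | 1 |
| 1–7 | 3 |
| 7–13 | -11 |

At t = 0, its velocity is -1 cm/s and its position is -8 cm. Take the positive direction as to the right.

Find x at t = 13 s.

On each constant-a segment, Δv = aΔt and Δx = v₀Δt + ½aΔt²; chain segment to segment.
0–1 s: v starts -1 cm/s; Δx = -1·1 + ½·1·1² = -0.5 cm; v ends 0 cm/s.
1–7 s: v starts 0 cm/s; Δx = 0·6 + ½·3·6² = 54 cm; v ends 18 cm/s.
7–13 s: v starts 18 cm/s; Δx = 18·6 + ½·-11·6² = -90 cm; v ends -48 cm/s.
x(13) = -8 + Σ Δx = -44.5 cm.

-44.5 cm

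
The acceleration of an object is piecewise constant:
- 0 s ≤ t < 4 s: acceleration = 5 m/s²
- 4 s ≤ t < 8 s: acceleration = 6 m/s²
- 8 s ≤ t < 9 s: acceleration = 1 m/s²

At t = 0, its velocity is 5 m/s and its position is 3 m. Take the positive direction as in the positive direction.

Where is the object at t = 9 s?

260.5 m

On each constant-a segment, Δv = aΔt and Δx = v₀Δt + ½aΔt²; chain segment to segment.
0–4 s: v starts 5 m/s; Δx = 5·4 + ½·5·4² = 60 m; v ends 25 m/s.
4–8 s: v starts 25 m/s; Δx = 25·4 + ½·6·4² = 148 m; v ends 49 m/s.
8–9 s: v starts 49 m/s; Δx = 49·1 + ½·1·1² = 49.5 m; v ends 50 m/s.
x(9) = 3 + Σ Δx = 260.5 m.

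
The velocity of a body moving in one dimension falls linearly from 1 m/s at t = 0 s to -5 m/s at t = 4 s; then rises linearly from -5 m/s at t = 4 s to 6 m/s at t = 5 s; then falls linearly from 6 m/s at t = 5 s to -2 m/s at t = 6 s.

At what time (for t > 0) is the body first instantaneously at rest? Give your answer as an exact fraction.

v changes sign on 0–4 s (from 1 to -5); the graph is linear there, so v = 0 at t = 0 + (-1)·(4 − 0)/(-5 − 1) = 2/3 s.

t = 2/3 s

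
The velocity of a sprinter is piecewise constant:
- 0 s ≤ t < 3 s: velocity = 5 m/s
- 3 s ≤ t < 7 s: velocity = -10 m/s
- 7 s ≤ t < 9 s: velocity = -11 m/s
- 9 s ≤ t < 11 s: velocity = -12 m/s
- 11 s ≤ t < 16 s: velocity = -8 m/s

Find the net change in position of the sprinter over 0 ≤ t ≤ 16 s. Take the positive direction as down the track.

Displacement is the signed area under the v-t curve.
0–3 s: 5 × 3 = 15 m
3–7 s: -10 × 4 = -40 m
7–9 s: -11 × 2 = -22 m
9–11 s: -12 × 2 = -24 m
11–16 s: -8 × 5 = -40 m
Net displacement = -111 m

-111 m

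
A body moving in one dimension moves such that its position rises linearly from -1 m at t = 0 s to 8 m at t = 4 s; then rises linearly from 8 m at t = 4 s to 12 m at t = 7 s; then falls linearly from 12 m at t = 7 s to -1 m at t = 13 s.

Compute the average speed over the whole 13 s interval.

Average speed = (total path length)/(elapsed time); on a piecewise-linear x-t graph the path length is Σ|Δx|.
0–4 s: |Δx| = |8 − -1| = 9 m
4–7 s: |Δx| = |12 − 8| = 4 m
7–13 s: |Δx| = |-1 − 12| = 13 m
Total path = 26 m; average speed = 26/13 = 2 m/s.

2 m/s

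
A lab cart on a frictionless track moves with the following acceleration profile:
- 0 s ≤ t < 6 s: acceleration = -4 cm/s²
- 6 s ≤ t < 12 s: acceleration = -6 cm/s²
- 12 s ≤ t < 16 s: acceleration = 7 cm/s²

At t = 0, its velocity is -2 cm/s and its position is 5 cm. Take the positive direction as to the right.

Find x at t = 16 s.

On each constant-a segment, Δv = aΔt and Δx = v₀Δt + ½aΔt²; chain segment to segment.
0–6 s: v starts -2 cm/s; Δx = -2·6 + ½·-4·6² = -84 cm; v ends -26 cm/s.
6–12 s: v starts -26 cm/s; Δx = -26·6 + ½·-6·6² = -264 cm; v ends -62 cm/s.
12–16 s: v starts -62 cm/s; Δx = -62·4 + ½·7·4² = -192 cm; v ends -34 cm/s.
x(16) = 5 + Σ Δx = -535 cm.

-535 cm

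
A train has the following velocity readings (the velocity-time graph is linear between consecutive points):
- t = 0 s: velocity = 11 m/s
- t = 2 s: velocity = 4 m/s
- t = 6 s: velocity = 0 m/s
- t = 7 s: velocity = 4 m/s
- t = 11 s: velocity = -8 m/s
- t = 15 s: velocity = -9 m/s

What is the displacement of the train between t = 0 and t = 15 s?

Displacement is the signed area under the v-t curve.
0–2 s: ½(11 + 4)(2) = 15 m
2–6 s: ½(4 + 0)(4) = 8 m
6–7 s: ½(0 + 4)(1) = 2 m
7–11 s: ½(4 + -8)(4) = -8 m
11–15 s: ½(-8 + -9)(4) = -34 m
Net displacement = -17 m

-17 m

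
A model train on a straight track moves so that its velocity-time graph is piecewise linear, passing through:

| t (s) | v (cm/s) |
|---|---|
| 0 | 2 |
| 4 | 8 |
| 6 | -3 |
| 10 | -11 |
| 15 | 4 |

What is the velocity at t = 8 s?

-7 cm/s

On 6–10 s the graph is linear from -3 to -11 cm/s: v(8) = -3 + (-11 − -3)·(8 − 6)/(10 − 6) = -7 cm/s.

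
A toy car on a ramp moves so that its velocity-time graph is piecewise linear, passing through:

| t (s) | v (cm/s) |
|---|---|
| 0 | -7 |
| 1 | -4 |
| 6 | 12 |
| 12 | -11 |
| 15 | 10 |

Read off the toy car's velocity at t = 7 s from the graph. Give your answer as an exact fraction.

On 6–12 s the graph is linear from 12 to -11 cm/s: v(7) = 12 + (-11 − 12)·(7 − 6)/(12 − 6) = 49/6 cm/s.

49/6 cm/s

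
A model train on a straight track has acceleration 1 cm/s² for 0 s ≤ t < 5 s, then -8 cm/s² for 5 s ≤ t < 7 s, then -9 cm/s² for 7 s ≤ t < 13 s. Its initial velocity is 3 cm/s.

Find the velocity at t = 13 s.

-62 cm/s

Δv equals the area under the a-t graph; then v = v₀ + Δv.
0–5 s: 1 × 5 = 5 cm/s
5–7 s: -8 × 2 = -16 cm/s
7–13 s: -9 × 6 = -54 cm/s
Δv = -65 cm/s, so v(13) = 3 + (-65) = -62 cm/s.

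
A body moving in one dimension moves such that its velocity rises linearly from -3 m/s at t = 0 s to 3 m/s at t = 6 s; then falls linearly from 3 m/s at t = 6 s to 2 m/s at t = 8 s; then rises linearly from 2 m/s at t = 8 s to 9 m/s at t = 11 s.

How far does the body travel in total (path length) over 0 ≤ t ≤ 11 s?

30.5 m

Total distance travelled is ∫|v| dt — sum the magnitudes of each area piece.
0–6 s: v = 0 at t = 3 s; triangle areas 4.5 + 4.5 = 9 m
6–8 s: |½(3 + 2)(2)| = 5 m
8–11 s: |½(2 + 9)(3)| = 16.5 m
Total distance = 30.5 m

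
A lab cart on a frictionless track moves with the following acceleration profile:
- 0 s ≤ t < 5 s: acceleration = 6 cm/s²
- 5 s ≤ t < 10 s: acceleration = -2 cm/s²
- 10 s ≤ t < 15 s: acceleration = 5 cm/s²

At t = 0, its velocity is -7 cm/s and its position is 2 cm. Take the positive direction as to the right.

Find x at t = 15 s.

On each constant-a segment, Δv = aΔt and Δx = v₀Δt + ½aΔt²; chain segment to segment.
0–5 s: v starts -7 cm/s; Δx = -7·5 + ½·6·5² = 40 cm; v ends 23 cm/s.
5–10 s: v starts 23 cm/s; Δx = 23·5 + ½·-2·5² = 90 cm; v ends 13 cm/s.
10–15 s: v starts 13 cm/s; Δx = 13·5 + ½·5·5² = 127.5 cm; v ends 38 cm/s.
x(15) = 2 + Σ Δx = 259.5 cm.

259.5 cm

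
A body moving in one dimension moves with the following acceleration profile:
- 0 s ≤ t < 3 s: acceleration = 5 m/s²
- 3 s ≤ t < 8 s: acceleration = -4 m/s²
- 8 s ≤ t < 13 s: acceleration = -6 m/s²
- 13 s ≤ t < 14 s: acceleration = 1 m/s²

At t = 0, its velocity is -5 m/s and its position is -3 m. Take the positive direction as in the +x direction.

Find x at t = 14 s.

On each constant-a segment, Δv = aΔt and Δx = v₀Δt + ½aΔt²; chain segment to segment.
0–3 s: v starts -5 m/s; Δx = -5·3 + ½·5·3² = 7.5 m; v ends 10 m/s.
3–8 s: v starts 10 m/s; Δx = 10·5 + ½·-4·5² = 0 m; v ends -10 m/s.
8–13 s: v starts -10 m/s; Δx = -10·5 + ½·-6·5² = -125 m; v ends -40 m/s.
13–14 s: v starts -40 m/s; Δx = -40·1 + ½·1·1² = -39.5 m; v ends -39 m/s.
x(14) = -3 + Σ Δx = -160 m.

-160 m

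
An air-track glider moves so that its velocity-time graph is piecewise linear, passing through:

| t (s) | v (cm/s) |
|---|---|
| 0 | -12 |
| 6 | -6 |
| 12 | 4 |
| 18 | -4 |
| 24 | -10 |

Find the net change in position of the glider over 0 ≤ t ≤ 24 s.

Displacement is the signed area under the v-t curve.
0–6 s: ½(-12 + -6)(6) = -54 cm
6–12 s: ½(-6 + 4)(6) = -6 cm
12–18 s: ½(4 + -4)(6) = 0 cm
18–24 s: ½(-4 + -10)(6) = -42 cm
Net displacement = -102 cm

-102 cm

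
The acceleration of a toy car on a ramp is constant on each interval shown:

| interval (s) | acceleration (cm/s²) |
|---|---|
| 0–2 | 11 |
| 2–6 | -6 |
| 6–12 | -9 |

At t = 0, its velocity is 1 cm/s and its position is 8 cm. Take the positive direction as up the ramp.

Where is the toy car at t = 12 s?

On each constant-a segment, Δv = aΔt and Δx = v₀Δt + ½aΔt²; chain segment to segment.
0–2 s: v starts 1 cm/s; Δx = 1·2 + ½·11·2² = 24 cm; v ends 23 cm/s.
2–6 s: v starts 23 cm/s; Δx = 23·4 + ½·-6·4² = 44 cm; v ends -1 cm/s.
6–12 s: v starts -1 cm/s; Δx = -1·6 + ½·-9·6² = -168 cm; v ends -55 cm/s.
x(12) = 8 + Σ Δx = -92 cm.

-92 cm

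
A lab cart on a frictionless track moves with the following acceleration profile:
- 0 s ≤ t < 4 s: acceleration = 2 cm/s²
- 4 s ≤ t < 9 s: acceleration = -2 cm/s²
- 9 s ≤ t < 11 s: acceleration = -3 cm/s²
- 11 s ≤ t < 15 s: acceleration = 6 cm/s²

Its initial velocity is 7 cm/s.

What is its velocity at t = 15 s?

23 cm/s

Δv equals the area under the a-t graph; then v = v₀ + Δv.
0–4 s: 2 × 4 = 8 cm/s
4–9 s: -2 × 5 = -10 cm/s
9–11 s: -3 × 2 = -6 cm/s
11–15 s: 6 × 4 = 24 cm/s
Δv = 16 cm/s, so v(15) = 7 + (16) = 23 cm/s.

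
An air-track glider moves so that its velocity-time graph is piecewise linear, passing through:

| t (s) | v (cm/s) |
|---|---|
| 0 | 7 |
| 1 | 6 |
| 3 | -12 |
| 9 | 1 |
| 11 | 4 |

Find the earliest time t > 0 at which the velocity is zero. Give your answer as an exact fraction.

v changes sign on 1–3 s (from 6 to -12); the graph is linear there, so v = 0 at t = 1 + (-6)·(3 − 1)/(-12 − 6) = 5/3 s.

t = 5/3 s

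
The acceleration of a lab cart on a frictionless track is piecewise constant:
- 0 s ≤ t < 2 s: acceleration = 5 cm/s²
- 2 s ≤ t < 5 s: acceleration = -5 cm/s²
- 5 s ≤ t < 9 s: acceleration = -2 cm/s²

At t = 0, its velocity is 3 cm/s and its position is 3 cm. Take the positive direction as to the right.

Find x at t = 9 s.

11.5 cm

On each constant-a segment, Δv = aΔt and Δx = v₀Δt + ½aΔt²; chain segment to segment.
0–2 s: v starts 3 cm/s; Δx = 3·2 + ½·5·2² = 16 cm; v ends 13 cm/s.
2–5 s: v starts 13 cm/s; Δx = 13·3 + ½·-5·3² = 16.5 cm; v ends -2 cm/s.
5–9 s: v starts -2 cm/s; Δx = -2·4 + ½·-2·4² = -24 cm; v ends -10 cm/s.
x(9) = 3 + Σ Δx = 11.5 cm.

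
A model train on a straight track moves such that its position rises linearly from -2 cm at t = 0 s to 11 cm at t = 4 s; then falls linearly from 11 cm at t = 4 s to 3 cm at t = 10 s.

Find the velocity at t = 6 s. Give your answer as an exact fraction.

-4/3 cm/s

Velocity is the slope of the x-t graph on 4–10 s: (3 − 11)/(10 − 4) = -4/3 cm/s.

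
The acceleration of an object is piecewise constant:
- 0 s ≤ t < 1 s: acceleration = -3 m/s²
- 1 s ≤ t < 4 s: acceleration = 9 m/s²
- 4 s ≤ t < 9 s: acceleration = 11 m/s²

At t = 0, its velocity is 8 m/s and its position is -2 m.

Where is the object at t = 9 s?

357.5 m

On each constant-a segment, Δv = aΔt and Δx = v₀Δt + ½aΔt²; chain segment to segment.
0–1 s: v starts 8 m/s; Δx = 8·1 + ½·-3·1² = 6.5 m; v ends 5 m/s.
1–4 s: v starts 5 m/s; Δx = 5·3 + ½·9·3² = 55.5 m; v ends 32 m/s.
4–9 s: v starts 32 m/s; Δx = 32·5 + ½·11·5² = 297.5 m; v ends 87 m/s.
x(9) = -2 + Σ Δx = 357.5 m.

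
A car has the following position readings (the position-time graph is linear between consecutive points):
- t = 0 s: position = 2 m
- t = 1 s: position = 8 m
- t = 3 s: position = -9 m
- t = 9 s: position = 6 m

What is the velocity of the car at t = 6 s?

Velocity is the slope of the x-t graph on 3–9 s: (6 − -9)/(9 − 3) = 2.5 m/s.

2.5 m/s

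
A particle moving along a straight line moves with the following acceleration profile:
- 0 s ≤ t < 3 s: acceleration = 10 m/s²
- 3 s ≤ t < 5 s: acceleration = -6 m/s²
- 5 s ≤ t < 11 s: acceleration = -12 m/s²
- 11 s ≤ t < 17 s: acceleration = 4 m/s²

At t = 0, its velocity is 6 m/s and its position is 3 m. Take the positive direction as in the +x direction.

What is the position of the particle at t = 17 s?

On each constant-a segment, Δv = aΔt and Δx = v₀Δt + ½aΔt²; chain segment to segment.
0–3 s: v starts 6 m/s; Δx = 6·3 + ½·10·3² = 63 m; v ends 36 m/s.
3–5 s: v starts 36 m/s; Δx = 36·2 + ½·-6·2² = 60 m; v ends 24 m/s.
5–11 s: v starts 24 m/s; Δx = 24·6 + ½·-12·6² = -72 m; v ends -48 m/s.
11–17 s: v starts -48 m/s; Δx = -48·6 + ½·4·6² = -216 m; v ends -24 m/s.
x(17) = 3 + Σ Δx = -162 m.

-162 m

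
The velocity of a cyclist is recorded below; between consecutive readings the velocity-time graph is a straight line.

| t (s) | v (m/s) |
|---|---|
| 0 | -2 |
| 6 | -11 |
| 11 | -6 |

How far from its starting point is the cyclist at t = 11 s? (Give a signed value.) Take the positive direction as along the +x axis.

Net displacement equals the area under the velocity-time graph (areas below the axis count negative).
0–6 s: ½(-2 + -11)(6) = -39 m
6–11 s: ½(-11 + -6)(5) = -42.5 m
Net displacement = -81.5 m

-81.5 m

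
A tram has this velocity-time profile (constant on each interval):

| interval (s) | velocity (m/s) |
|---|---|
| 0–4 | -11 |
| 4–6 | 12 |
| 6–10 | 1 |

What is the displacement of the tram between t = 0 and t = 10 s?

-16 m

Net displacement equals the area under the velocity-time graph (areas below the axis count negative).
0–4 s: -11 × 4 = -44 m
4–6 s: 12 × 2 = 24 m
6–10 s: 1 × 4 = 4 m
Net displacement = -16 m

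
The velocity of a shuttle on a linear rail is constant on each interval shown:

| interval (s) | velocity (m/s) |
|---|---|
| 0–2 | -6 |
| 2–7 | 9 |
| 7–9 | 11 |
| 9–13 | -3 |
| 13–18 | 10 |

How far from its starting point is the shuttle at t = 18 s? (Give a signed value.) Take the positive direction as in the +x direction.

93 m

Net displacement equals the area under the velocity-time graph (areas below the axis count negative).
0–2 s: -6 × 2 = -12 m
2–7 s: 9 × 5 = 45 m
7–9 s: 11 × 2 = 22 m
9–13 s: -3 × 4 = -12 m
13–18 s: 10 × 5 = 50 m
Net displacement = 93 m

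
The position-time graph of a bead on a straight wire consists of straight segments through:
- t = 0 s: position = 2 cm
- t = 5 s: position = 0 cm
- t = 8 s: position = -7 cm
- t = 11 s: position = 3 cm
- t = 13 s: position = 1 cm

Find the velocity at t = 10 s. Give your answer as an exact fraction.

10/3 cm/s

Velocity is the slope of the x-t graph on 8–11 s: (3 − -7)/(11 − 8) = 10/3 cm/s.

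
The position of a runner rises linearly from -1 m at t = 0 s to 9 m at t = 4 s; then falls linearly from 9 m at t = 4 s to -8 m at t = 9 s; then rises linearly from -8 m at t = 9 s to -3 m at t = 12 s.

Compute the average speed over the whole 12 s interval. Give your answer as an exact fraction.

Average speed = (total path length)/(elapsed time); on a piecewise-linear x-t graph the path length is Σ|Δx|.
0–4 s: |Δx| = |9 − -1| = 10 m
4–9 s: |Δx| = |-8 − 9| = 17 m
9–12 s: |Δx| = |-3 − -8| = 5 m
Total path = 32 m; average speed = 32/12 = 8/3 m/s.

8/3 m/s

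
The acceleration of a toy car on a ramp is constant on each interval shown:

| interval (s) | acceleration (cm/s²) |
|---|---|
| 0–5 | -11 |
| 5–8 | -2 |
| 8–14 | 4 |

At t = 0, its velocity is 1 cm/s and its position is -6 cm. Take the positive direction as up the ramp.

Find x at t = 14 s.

-597.5 cm

On each constant-a segment, Δv = aΔt and Δx = v₀Δt + ½aΔt²; chain segment to segment.
0–5 s: v starts 1 cm/s; Δx = 1·5 + ½·-11·5² = -132.5 cm; v ends -54 cm/s.
5–8 s: v starts -54 cm/s; Δx = -54·3 + ½·-2·3² = -171 cm; v ends -60 cm/s.
8–14 s: v starts -60 cm/s; Δx = -60·6 + ½·4·6² = -288 cm; v ends -36 cm/s.
x(14) = -6 + Σ Δx = -597.5 cm.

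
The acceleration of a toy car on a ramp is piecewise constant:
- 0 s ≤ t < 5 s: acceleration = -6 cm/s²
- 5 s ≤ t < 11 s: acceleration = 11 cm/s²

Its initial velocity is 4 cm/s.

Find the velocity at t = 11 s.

Δv equals the area under the a-t graph; then v = v₀ + Δv.
0–5 s: -6 × 5 = -30 cm/s
5–11 s: 11 × 6 = 66 cm/s
Δv = 36 cm/s, so v(11) = 4 + (36) = 40 cm/s.

40 cm/s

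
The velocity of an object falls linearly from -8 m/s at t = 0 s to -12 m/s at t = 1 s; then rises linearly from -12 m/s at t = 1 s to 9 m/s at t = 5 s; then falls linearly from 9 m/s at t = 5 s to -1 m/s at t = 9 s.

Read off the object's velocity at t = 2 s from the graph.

On 1–5 s the graph is linear from -12 to 9 m/s: v(2) = -12 + (9 − -12)·(2 − 1)/(5 − 1) = -6.75 m/s.

-6.75 m/s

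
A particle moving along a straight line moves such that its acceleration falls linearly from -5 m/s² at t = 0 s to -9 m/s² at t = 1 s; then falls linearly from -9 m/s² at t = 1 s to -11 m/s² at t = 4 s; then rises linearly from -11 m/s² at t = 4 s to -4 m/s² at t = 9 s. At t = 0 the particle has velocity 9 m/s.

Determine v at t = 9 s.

Δv equals the area under the a-t graph; then v = v₀ + Δv.
0–1 s: ½(-5 + -9)(1) = -7 m/s
1–4 s: ½(-9 + -11)(3) = -30 m/s
4–9 s: ½(-11 + -4)(5) = -37.5 m/s
Δv = -74.5 m/s, so v(9) = 9 + (-74.5) = -65.5 m/s.

-65.5 m/s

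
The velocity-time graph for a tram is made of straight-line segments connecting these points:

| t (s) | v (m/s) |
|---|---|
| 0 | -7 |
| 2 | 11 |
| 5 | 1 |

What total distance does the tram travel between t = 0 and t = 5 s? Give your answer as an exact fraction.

247/9 m

Distance (not displacement) is the total path length: add the absolute areas under v-t.
0–2 s: v = 0 at t = 7/9 s; triangle areas 49/18 + 121/18 = 85/9 m
2–5 s: |½(11 + 1)(3)| = 18 m
Total distance = 247/9 m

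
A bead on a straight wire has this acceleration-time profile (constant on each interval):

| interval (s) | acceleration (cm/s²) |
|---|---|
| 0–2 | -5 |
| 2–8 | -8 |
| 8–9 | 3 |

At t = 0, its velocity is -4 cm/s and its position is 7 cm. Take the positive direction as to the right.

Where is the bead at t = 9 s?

-299.5 cm

On each constant-a segment, Δv = aΔt and Δx = v₀Δt + ½aΔt²; chain segment to segment.
0–2 s: v starts -4 cm/s; Δx = -4·2 + ½·-5·2² = -18 cm; v ends -14 cm/s.
2–8 s: v starts -14 cm/s; Δx = -14·6 + ½·-8·6² = -228 cm; v ends -62 cm/s.
8–9 s: v starts -62 cm/s; Δx = -62·1 + ½·3·1² = -60.5 cm; v ends -59 cm/s.
x(9) = 7 + Σ Δx = -299.5 cm.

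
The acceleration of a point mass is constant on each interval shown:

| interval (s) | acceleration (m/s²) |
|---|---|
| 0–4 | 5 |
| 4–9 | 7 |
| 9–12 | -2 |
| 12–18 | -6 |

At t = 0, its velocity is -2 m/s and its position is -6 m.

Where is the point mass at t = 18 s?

On each constant-a segment, Δv = aΔt and Δx = v₀Δt + ½aΔt²; chain segment to segment.
0–4 s: v starts -2 m/s; Δx = -2·4 + ½·5·4² = 32 m; v ends 18 m/s.
4–9 s: v starts 18 m/s; Δx = 18·5 + ½·7·5² = 177.5 m; v ends 53 m/s.
9–12 s: v starts 53 m/s; Δx = 53·3 + ½·-2·3² = 150 m; v ends 47 m/s.
12–18 s: v starts 47 m/s; Δx = 47·6 + ½·-6·6² = 174 m; v ends 11 m/s.
x(18) = -6 + Σ Δx = 527.5 m.

527.5 m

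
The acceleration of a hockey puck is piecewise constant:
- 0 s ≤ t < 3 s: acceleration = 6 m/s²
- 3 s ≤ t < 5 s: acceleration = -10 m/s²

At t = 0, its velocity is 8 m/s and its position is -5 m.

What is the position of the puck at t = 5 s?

On each constant-a segment, Δv = aΔt and Δx = v₀Δt + ½aΔt²; chain segment to segment.
0–3 s: v starts 8 m/s; Δx = 8·3 + ½·6·3² = 51 m; v ends 26 m/s.
3–5 s: v starts 26 m/s; Δx = 26·2 + ½·-10·2² = 32 m; v ends 6 m/s.
x(5) = -5 + Σ Δx = 78 m.

78 m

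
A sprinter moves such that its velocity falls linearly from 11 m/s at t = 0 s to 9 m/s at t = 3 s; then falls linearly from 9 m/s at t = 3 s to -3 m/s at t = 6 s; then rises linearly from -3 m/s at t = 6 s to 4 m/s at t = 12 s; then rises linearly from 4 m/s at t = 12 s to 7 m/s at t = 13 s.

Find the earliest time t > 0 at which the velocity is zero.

v changes sign on 3–6 s (from 9 to -3); the graph is linear there, so v = 0 at t = 3 + (-9)·(6 − 3)/(-3 − 9) = 5.25 s.

t = 5.25 s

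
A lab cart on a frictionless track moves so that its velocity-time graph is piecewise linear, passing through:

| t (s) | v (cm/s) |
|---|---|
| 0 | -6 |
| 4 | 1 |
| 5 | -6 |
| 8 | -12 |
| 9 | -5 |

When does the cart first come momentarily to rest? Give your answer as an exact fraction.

t = 24/7 s

v changes sign on 0–4 s (from -6 to 1); the graph is linear there, so v = 0 at t = 0 + (6)·(4 − 0)/(1 − -6) = 24/7 s.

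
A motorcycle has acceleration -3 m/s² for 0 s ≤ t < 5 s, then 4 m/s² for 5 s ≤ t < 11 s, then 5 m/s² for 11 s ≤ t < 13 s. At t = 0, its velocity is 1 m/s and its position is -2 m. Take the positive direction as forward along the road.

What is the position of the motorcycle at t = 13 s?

-16.5 m

On each constant-a segment, Δv = aΔt and Δx = v₀Δt + ½aΔt²; chain segment to segment.
0–5 s: v starts 1 m/s; Δx = 1·5 + ½·-3·5² = -32.5 m; v ends -14 m/s.
5–11 s: v starts -14 m/s; Δx = -14·6 + ½·4·6² = -12 m; v ends 10 m/s.
11–13 s: v starts 10 m/s; Δx = 10·2 + ½·5·2² = 30 m; v ends 20 m/s.
x(13) = -2 + Σ Δx = -16.5 m.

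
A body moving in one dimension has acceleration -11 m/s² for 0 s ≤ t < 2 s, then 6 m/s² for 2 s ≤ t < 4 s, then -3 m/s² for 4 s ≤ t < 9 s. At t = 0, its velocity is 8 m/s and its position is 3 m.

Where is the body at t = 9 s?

On each constant-a segment, Δv = aΔt and Δx = v₀Δt + ½aΔt²; chain segment to segment.
0–2 s: v starts 8 m/s; Δx = 8·2 + ½·-11·2² = -6 m; v ends -14 m/s.
2–4 s: v starts -14 m/s; Δx = -14·2 + ½·6·2² = -16 m; v ends -2 m/s.
4–9 s: v starts -2 m/s; Δx = -2·5 + ½·-3·5² = -47.5 m; v ends -17 m/s.
x(9) = 3 + Σ Δx = -66.5 m.

-66.5 m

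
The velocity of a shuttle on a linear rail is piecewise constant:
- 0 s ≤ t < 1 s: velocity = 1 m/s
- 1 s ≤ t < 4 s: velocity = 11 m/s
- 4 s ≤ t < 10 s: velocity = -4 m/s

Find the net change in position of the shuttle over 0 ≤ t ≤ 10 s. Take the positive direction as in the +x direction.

10 m

Displacement is the signed area under the v-t curve.
0–1 s: 1 × 1 = 1 m
1–4 s: 11 × 3 = 33 m
4–10 s: -4 × 6 = -24 m
Net displacement = 10 m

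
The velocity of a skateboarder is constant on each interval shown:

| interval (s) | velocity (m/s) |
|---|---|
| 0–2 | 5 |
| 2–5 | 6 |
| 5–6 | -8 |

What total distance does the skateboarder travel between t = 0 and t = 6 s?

36 m

Distance (not displacement) is the total path length: add the absolute areas under v-t.
0–2 s: |5| × 2 = 10 m
2–5 s: |6| × 3 = 18 m
5–6 s: |-8| × 1 = 8 m
Total distance = 36 m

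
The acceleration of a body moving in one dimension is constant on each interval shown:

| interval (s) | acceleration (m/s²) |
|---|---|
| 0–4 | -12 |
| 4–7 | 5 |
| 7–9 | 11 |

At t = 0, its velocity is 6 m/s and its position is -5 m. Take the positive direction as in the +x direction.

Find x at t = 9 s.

On each constant-a segment, Δv = aΔt and Δx = v₀Δt + ½aΔt²; chain segment to segment.
0–4 s: v starts 6 m/s; Δx = 6·4 + ½·-12·4² = -72 m; v ends -42 m/s.
4–7 s: v starts -42 m/s; Δx = -42·3 + ½·5·3² = -103.5 m; v ends -27 m/s.
7–9 s: v starts -27 m/s; Δx = -27·2 + ½·11·2² = -32 m; v ends -5 m/s.
x(9) = -5 + Σ Δx = -212.5 m.

-212.5 m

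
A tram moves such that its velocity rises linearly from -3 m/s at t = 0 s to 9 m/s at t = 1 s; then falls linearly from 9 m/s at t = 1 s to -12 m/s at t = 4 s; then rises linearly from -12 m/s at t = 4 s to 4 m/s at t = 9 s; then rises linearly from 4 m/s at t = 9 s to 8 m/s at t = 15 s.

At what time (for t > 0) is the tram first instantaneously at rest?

t = 0.25 s

v changes sign on 0–1 s (from -3 to 9); the graph is linear there, so v = 0 at t = 0 + (3)·(1 − 0)/(9 − -3) = 0.25 s.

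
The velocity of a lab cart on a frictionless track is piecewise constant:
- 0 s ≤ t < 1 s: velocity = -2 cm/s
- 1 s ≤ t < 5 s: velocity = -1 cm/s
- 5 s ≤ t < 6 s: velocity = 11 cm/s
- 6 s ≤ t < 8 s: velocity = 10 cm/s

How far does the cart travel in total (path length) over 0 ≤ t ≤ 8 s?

37 cm

Distance (not displacement) is the total path length: add the absolute areas under v-t.
0–1 s: |-2| × 1 = 2 cm
1–5 s: |-1| × 4 = 4 cm
5–6 s: |11| × 1 = 11 cm
6–8 s: |10| × 2 = 20 cm
Total distance = 37 cm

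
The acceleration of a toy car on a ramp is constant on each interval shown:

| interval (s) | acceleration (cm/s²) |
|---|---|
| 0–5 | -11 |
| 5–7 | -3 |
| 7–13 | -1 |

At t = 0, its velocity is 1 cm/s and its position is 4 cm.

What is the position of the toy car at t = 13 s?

On each constant-a segment, Δv = aΔt and Δx = v₀Δt + ½aΔt²; chain segment to segment.
0–5 s: v starts 1 cm/s; Δx = 1·5 + ½·-11·5² = -132.5 cm; v ends -54 cm/s.
5–7 s: v starts -54 cm/s; Δx = -54·2 + ½·-3·2² = -114 cm; v ends -60 cm/s.
7–13 s: v starts -60 cm/s; Δx = -60·6 + ½·-1·6² = -378 cm; v ends -66 cm/s.
x(13) = 4 + Σ Δx = -620.5 cm.

-620.5 cm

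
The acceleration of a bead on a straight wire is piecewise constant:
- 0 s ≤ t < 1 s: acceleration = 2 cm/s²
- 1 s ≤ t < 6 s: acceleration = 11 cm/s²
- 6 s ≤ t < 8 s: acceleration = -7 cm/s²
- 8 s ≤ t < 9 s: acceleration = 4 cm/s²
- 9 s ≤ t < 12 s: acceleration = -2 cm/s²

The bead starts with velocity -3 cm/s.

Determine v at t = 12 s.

Δv equals the area under the a-t graph; then v = v₀ + Δv.
0–1 s: 2 × 1 = 2 cm/s
1–6 s: 11 × 5 = 55 cm/s
6–8 s: -7 × 2 = -14 cm/s
8–9 s: 4 × 1 = 4 cm/s
9–12 s: -2 × 3 = -6 cm/s
Δv = 41 cm/s, so v(12) = -3 + (41) = 38 cm/s.

38 cm/s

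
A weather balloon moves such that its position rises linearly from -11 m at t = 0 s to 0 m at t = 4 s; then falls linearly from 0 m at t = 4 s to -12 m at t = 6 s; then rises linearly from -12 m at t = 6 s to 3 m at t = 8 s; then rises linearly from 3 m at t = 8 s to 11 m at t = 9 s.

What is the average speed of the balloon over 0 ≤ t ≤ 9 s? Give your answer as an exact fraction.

46/9 m/s

Average speed = (total path length)/(elapsed time); on a piecewise-linear x-t graph the path length is Σ|Δx|.
0–4 s: |Δx| = |0 − -11| = 11 m
4–6 s: |Δx| = |-12 − 0| = 12 m
6–8 s: |Δx| = |3 − -12| = 15 m
8–9 s: |Δx| = |11 − 3| = 8 m
Total path = 46 m; average speed = 46/9 = 46/9 m/s.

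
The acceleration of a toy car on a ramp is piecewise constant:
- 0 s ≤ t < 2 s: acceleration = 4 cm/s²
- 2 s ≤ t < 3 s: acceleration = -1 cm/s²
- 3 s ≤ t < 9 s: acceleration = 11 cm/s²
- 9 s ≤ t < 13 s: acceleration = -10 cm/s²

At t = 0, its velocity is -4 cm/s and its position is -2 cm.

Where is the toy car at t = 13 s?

On each constant-a segment, Δv = aΔt and Δx = v₀Δt + ½aΔt²; chain segment to segment.
0–2 s: v starts -4 cm/s; Δx = -4·2 + ½·4·2² = 0 cm; v ends 4 cm/s.
2–3 s: v starts 4 cm/s; Δx = 4·1 + ½·-1·1² = 3.5 cm; v ends 3 cm/s.
3–9 s: v starts 3 cm/s; Δx = 3·6 + ½·11·6² = 216 cm; v ends 69 cm/s.
9–13 s: v starts 69 cm/s; Δx = 69·4 + ½·-10·4² = 196 cm; v ends 29 cm/s.
x(13) = -2 + Σ Δx = 413.5 cm.

413.5 cm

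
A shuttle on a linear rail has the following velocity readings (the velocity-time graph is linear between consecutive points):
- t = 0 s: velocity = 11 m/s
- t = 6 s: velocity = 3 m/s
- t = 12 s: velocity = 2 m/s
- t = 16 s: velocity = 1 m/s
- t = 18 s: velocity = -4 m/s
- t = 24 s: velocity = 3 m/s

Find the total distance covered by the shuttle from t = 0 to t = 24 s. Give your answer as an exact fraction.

2699/35 m

Distance (not displacement) is the total path length: add the absolute areas under v-t.
0–6 s: |½(11 + 3)(6)| = 42 m
6–12 s: |½(3 + 2)(6)| = 15 m
12–16 s: |½(2 + 1)(4)| = 6 m
16–18 s: v = 0 at t = 16.4 s; triangle areas 0.2 + 3.2 = 3.4 m
18–24 s: v = 0 at t = 150/7 s; triangle areas 48/7 + 27/7 = 75/7 m
Total distance = 2699/35 m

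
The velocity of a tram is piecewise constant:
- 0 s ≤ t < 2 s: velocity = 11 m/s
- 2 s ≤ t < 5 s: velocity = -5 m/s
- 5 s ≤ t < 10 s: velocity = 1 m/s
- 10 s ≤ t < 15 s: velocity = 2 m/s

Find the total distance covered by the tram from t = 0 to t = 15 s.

52 m

Total distance travelled is ∫|v| dt — sum the magnitudes of each area piece.
0–2 s: |11| × 2 = 22 m
2–5 s: |-5| × 3 = 15 m
5–10 s: |1| × 5 = 5 m
10–15 s: |2| × 5 = 10 m
Total distance = 52 m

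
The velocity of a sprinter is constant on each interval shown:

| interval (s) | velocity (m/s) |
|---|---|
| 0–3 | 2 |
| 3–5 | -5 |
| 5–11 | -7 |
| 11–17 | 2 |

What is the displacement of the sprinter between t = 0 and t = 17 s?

Net displacement equals the area under the velocity-time graph (areas below the axis count negative).
0–3 s: 2 × 3 = 6 m
3–5 s: -5 × 2 = -10 m
5–11 s: -7 × 6 = -42 m
11–17 s: 2 × 6 = 12 m
Net displacement = -34 m

-34 m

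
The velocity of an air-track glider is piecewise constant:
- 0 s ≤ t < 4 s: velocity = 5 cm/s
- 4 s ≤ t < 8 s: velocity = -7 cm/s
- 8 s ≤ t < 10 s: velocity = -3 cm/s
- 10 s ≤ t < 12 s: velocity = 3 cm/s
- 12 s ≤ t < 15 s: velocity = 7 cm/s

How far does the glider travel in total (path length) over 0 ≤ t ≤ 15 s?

Distance (not displacement) is the total path length: add the absolute areas under v-t.
0–4 s: |5| × 4 = 20 cm
4–8 s: |-7| × 4 = 28 cm
8–10 s: |-3| × 2 = 6 cm
10–12 s: |3| × 2 = 6 cm
12–15 s: |7| × 3 = 21 cm
Total distance = 81 cm

81 cm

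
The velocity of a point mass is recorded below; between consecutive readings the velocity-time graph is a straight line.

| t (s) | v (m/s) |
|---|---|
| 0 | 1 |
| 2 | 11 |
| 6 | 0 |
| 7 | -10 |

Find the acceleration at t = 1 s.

5 m/s²

Acceleration is the slope of the v-t graph on 0–2 s: (11 − 1)/(2 − 0) = 5 m/s².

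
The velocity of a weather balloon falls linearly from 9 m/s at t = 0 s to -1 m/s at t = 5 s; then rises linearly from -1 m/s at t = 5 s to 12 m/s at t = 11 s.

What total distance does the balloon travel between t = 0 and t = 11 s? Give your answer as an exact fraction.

Total distance travelled is ∫|v| dt — sum the magnitudes of each area piece.
0–5 s: v = 0 at t = 4.5 s; triangle areas 20.25 + 0.25 = 20.5 m
5–11 s: v = 0 at t = 71/13 s; triangle areas 3/13 + 432/13 = 435/13 m
Total distance = 1403/26 m

1403/26 m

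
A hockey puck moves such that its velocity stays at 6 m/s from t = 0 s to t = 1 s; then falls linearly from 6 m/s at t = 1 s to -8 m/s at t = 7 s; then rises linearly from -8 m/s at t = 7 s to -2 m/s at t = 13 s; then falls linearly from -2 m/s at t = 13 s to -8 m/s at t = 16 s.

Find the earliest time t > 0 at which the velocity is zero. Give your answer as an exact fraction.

v changes sign on 1–7 s (from 6 to -8); the graph is linear there, so v = 0 at t = 1 + (-6)·(7 − 1)/(-8 − 6) = 25/7 s.

t = 25/7 s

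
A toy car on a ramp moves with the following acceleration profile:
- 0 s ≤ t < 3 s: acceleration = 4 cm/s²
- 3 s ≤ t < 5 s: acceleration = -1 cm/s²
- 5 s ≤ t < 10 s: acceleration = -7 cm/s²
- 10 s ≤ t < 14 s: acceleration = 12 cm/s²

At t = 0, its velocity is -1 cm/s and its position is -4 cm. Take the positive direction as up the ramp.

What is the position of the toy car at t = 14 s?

On each constant-a segment, Δv = aΔt and Δx = v₀Δt + ½aΔt²; chain segment to segment.
0–3 s: v starts -1 cm/s; Δx = -1·3 + ½·4·3² = 15 cm; v ends 11 cm/s.
3–5 s: v starts 11 cm/s; Δx = 11·2 + ½·-1·2² = 20 cm; v ends 9 cm/s.
5–10 s: v starts 9 cm/s; Δx = 9·5 + ½·-7·5² = -42.5 cm; v ends -26 cm/s.
10–14 s: v starts -26 cm/s; Δx = -26·4 + ½·12·4² = -8 cm; v ends 22 cm/s.
x(14) = -4 + Σ Δx = -19.5 cm.

-19.5 cm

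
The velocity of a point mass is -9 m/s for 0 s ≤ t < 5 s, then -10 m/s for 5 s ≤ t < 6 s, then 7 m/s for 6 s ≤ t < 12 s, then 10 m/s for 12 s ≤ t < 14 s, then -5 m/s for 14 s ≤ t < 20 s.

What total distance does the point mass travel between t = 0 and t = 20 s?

147 m

Total distance travelled is ∫|v| dt — sum the magnitudes of each area piece.
0–5 s: |-9| × 5 = 45 m
5–6 s: |-10| × 1 = 10 m
6–12 s: |7| × 6 = 42 m
12–14 s: |10| × 2 = 20 m
14–20 s: |-5| × 6 = 30 m
Total distance = 147 m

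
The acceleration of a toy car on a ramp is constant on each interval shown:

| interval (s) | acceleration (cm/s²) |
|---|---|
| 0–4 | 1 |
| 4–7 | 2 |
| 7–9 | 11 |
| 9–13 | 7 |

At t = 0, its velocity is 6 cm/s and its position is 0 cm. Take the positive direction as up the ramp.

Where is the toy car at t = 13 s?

On each constant-a segment, Δv = aΔt and Δx = v₀Δt + ½aΔt²; chain segment to segment.
0–4 s: v starts 6 cm/s; Δx = 6·4 + ½·1·4² = 32 cm; v ends 10 cm/s.
4–7 s: v starts 10 cm/s; Δx = 10·3 + ½·2·3² = 39 cm; v ends 16 cm/s.
7–9 s: v starts 16 cm/s; Δx = 16·2 + ½·11·2² = 54 cm; v ends 38 cm/s.
9–13 s: v starts 38 cm/s; Δx = 38·4 + ½·7·4² = 208 cm; v ends 66 cm/s.
x(13) = 0 + Σ Δx = 333 cm.

333 cm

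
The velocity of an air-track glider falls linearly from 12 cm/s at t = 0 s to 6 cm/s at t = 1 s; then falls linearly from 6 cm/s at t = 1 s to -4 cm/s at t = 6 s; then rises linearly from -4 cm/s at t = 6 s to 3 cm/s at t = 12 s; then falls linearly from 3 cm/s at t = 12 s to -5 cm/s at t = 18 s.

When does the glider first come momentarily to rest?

v changes sign on 1–6 s (from 6 to -4); the graph is linear there, so v = 0 at t = 1 + (-6)·(6 − 1)/(-4 − 6) = 4 s.

t = 4 s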